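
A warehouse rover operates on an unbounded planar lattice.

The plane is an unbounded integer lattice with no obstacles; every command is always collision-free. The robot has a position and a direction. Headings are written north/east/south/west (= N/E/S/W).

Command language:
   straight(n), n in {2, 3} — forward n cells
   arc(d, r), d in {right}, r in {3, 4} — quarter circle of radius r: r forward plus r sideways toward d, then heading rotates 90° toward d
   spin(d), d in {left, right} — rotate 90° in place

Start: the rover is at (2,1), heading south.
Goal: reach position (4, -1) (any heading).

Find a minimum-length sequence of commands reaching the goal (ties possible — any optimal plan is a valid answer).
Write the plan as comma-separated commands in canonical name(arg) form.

from: at (2,1), heading south
step 1 (straight(2)): at (2,-1), heading south
step 2 (spin(left)): at (2,-1), heading east
step 3 (straight(2)): at (4,-1), heading east
nothing shorter than 3 reaches the goal.

straight(2), spin(left), straight(2)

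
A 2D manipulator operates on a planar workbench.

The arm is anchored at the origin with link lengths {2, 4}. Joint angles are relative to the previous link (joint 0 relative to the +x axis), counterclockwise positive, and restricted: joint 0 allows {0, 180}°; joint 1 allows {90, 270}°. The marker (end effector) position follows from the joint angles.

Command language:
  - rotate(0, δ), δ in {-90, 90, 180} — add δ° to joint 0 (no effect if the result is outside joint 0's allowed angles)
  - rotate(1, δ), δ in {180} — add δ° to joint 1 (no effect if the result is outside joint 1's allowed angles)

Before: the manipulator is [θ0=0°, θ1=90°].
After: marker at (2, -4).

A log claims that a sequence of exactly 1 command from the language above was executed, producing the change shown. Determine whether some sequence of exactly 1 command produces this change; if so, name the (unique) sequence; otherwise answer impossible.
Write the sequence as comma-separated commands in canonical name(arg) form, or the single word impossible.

begin: [θ0=0°, θ1=90°]
step 1 (rotate(1, 180)): [θ0=0°, θ1=270°]
no rival 1-sequence matches.

rotate(1, 180)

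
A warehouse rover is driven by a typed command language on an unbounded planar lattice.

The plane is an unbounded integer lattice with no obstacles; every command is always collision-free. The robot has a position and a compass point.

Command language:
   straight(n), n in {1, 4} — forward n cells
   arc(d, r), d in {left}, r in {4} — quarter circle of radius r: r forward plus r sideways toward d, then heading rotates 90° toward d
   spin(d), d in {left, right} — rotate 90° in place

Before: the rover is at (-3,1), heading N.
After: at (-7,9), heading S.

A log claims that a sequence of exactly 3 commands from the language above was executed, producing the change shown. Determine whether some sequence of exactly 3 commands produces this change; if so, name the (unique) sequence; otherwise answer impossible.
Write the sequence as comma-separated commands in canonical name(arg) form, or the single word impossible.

key: position moved to (-7,9) AND the heading swung to S — translation plus rotation needed
start: at (-3,1), heading N
[1] after straight(4): at (-3,5), heading N
[2] after arc(left, 4): at (-7,9), heading W
[3] after spin(left): at (-7,9), heading S
uniquely the one of 125 3-step routes that fits.

straight(4), arc(left, 4), spin(left)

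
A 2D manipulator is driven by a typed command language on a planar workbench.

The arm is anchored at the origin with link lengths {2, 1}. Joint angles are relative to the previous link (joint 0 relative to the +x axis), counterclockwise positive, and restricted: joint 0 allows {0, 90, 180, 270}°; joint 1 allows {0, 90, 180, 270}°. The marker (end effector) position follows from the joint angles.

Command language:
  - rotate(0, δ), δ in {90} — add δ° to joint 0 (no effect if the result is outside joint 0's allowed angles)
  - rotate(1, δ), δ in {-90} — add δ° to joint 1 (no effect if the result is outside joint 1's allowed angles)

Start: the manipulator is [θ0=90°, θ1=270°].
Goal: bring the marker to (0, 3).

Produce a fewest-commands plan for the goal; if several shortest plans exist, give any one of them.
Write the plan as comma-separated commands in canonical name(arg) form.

rotate(1, -90), rotate(1, -90), rotate(1, -90)

begin: [θ0=90°, θ1=270°]
[1] after rotate(1, -90): [θ0=90°, θ1=180°]
[2] after rotate(1, -90): [θ0=90°, θ1=90°]
[3] after rotate(1, -90): [θ0=90°, θ1=0°]
minimal: 3 command(s), checked below 3.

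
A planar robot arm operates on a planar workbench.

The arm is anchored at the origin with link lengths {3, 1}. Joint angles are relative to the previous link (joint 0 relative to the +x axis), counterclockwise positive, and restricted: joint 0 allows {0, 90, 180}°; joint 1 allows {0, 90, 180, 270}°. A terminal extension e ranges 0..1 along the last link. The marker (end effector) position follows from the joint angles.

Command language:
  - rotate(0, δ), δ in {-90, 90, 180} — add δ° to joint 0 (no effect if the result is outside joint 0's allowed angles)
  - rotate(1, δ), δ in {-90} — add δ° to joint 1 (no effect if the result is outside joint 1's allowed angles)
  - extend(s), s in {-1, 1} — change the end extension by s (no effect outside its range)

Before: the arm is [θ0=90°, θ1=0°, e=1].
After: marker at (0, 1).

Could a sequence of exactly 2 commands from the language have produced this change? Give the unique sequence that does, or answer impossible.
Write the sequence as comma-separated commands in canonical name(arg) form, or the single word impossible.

rotate(1, -90), rotate(1, -90)

begin: [θ0=90°, θ1=0°, e=1]
[1] after rotate(1, -90): [θ0=90°, θ1=270°, e=1]
[2] after rotate(1, -90): [θ0=90°, θ1=180°, e=1]
uniquely the one of 36 2-step routes that fits.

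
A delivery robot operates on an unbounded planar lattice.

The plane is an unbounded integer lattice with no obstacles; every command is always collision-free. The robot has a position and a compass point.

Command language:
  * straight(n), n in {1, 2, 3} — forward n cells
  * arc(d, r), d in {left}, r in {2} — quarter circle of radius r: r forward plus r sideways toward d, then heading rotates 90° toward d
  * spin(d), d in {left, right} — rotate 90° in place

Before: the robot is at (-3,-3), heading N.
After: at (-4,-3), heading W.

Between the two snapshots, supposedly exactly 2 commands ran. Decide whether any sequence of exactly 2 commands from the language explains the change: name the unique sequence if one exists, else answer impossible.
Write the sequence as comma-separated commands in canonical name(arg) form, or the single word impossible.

spin(left), straight(1)

key: position moved to (-4,-3) AND the heading swung to W — translation plus rotation needed
from: at (-3,-3), heading N
step 1 (spin(left)): at (-3,-3), heading W
step 2 (straight(1)): at (-4,-3), heading W
all 36 alternatives checked — unique.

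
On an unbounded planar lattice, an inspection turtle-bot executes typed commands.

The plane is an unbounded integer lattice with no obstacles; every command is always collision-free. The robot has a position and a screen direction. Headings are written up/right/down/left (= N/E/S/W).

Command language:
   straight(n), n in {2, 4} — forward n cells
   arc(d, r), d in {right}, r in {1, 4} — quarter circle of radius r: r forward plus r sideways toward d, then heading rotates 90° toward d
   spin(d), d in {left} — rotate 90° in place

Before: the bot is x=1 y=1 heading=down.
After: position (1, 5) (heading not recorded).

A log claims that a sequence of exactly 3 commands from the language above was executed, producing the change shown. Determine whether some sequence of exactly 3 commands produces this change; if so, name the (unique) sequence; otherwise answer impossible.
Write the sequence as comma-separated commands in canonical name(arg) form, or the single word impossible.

key: order matters: swapping spin(left) and straight(4) lands elsewhere
from: x=1 y=1 heading=down
1. spin(left) → x=1 y=1 heading=right
2. spin(left) → x=1 y=1 heading=up
3. straight(4) → x=1 y=5 heading=up
uniquely the one of 125 3-step routes that fits.

spin(left), spin(left), straight(4)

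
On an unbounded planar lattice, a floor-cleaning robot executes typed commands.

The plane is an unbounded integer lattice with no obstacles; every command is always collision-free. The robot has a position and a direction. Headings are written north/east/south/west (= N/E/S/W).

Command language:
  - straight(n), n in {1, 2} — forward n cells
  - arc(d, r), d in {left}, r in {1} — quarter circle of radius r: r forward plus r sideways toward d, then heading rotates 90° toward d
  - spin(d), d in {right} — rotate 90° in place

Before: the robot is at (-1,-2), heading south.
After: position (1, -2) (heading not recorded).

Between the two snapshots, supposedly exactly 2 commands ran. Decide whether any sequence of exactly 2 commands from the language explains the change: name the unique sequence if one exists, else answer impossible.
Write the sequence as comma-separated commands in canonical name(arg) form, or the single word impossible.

start: at (-1,-2), heading south
[1] after arc(left, 1): at (0,-3), heading east
[2] after arc(left, 1): at (1,-2), heading north
no other 2-command option fits: unique.

arc(left, 1), arc(left, 1)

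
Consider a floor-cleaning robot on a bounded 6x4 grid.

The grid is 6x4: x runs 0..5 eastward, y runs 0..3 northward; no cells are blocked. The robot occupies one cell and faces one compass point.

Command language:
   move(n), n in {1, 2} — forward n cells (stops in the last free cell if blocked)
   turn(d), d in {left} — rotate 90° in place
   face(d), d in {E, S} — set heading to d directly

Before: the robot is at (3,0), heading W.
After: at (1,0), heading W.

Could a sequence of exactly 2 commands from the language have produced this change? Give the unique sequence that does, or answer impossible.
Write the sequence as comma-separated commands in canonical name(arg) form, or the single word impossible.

move(1), move(1)

key: heading stays W — no command in the sequence turns
t0: at (3,0), heading W
[1] after move(1): at (2,0), heading W
[2] after move(1): at (1,0), heading W
all 25 alternatives checked — unique.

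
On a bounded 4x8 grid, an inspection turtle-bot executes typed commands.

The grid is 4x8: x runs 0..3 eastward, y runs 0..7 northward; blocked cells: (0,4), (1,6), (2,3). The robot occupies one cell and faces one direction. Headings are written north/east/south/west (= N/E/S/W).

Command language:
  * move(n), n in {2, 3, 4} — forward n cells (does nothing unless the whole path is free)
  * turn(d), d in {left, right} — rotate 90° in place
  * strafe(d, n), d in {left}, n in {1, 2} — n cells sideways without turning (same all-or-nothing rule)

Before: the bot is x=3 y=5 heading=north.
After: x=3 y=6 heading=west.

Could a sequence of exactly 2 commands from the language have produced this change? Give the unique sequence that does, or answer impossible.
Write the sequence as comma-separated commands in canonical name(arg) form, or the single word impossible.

impossible

all 49 sequences checked — none match.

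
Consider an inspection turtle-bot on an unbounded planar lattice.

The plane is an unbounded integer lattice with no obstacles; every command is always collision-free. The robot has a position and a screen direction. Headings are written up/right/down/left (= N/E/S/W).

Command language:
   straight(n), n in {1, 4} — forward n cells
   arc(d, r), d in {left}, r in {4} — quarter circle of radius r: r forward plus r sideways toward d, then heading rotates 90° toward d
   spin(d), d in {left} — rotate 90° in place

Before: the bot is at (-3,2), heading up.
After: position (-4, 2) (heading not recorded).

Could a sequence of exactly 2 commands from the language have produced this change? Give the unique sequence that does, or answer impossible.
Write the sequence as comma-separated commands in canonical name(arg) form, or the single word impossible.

spin(left), straight(1)

key: running straight(1) before spin(left) would end elsewhere — order is forced
t0: at (-3,2), heading up
1. spin(left) → at (-3,2), heading left
2. straight(1) → at (-4,2), heading left
no other 2-command option fits: unique.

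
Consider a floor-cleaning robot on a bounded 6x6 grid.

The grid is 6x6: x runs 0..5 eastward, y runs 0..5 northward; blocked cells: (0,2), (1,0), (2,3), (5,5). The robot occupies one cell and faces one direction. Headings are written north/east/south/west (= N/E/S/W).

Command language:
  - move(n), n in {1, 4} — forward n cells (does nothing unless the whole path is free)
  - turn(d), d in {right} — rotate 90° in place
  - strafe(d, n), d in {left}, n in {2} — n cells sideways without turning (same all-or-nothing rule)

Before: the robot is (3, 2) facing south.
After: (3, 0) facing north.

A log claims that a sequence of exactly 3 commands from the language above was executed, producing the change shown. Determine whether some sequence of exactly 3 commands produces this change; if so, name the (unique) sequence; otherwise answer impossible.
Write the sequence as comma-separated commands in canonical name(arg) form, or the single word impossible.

key: cell and facing (now N) both changed — the 3 commands mix motion and turning
begin: (3, 2) facing south
step 1 (turn(right)): (3, 2) facing west
step 2 (strafe(left, 2)): (3, 0) facing west
step 3 (turn(right)): (3, 0) facing north
all 64 alternatives checked — unique.

turn(right), strafe(left, 2), turn(right)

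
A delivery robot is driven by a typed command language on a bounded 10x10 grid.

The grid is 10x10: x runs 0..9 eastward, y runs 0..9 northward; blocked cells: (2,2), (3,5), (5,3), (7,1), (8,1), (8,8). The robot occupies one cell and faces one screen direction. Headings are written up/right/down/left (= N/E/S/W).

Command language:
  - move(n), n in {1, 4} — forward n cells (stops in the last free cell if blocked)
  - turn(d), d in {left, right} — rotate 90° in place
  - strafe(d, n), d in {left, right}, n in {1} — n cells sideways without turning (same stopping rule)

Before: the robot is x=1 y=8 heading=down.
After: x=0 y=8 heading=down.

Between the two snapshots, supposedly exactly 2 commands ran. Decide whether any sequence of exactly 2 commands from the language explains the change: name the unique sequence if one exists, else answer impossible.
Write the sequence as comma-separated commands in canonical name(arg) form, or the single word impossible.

key: heading stays S — no command in the sequence turns
begin: x=1 y=8 heading=down
1. strafe(right, 1) → x=0 y=8 heading=down
2. strafe(right, 1) → x=0 y=8 heading=down
uniquely the one of 36 2-step routes that fits.

strafe(right, 1), strafe(right, 1)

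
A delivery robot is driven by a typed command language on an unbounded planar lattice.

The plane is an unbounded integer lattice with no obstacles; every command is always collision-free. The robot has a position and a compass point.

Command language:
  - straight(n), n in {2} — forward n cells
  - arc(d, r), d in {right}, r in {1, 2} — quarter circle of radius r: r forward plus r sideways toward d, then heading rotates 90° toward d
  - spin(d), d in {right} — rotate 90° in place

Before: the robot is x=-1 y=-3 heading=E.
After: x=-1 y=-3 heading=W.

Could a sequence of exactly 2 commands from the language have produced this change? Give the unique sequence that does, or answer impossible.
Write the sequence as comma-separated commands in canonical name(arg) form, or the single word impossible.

key: parked at (-1,-3) the whole time — nothing moves the robot
from: x=-1 y=-3 heading=E
step 1 (spin(right)): x=-1 y=-3 heading=S
step 2 (spin(right)): x=-1 y=-3 heading=W
uniquely the one of 16 2-step routes that fits.

spin(right), spin(right)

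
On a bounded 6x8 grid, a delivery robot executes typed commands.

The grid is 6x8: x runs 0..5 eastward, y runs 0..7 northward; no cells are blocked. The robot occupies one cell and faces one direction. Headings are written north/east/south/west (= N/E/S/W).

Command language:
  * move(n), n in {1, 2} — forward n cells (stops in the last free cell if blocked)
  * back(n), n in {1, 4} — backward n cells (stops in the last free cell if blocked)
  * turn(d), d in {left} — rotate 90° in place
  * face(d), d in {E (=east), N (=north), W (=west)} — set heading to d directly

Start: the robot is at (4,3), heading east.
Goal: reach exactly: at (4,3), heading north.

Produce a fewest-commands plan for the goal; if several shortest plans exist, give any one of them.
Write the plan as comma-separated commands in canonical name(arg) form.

turn(left)

t0: at (4,3), heading east
[1] after turn(left): at (4,3), heading north
shorter routes all fall short; 1 is best.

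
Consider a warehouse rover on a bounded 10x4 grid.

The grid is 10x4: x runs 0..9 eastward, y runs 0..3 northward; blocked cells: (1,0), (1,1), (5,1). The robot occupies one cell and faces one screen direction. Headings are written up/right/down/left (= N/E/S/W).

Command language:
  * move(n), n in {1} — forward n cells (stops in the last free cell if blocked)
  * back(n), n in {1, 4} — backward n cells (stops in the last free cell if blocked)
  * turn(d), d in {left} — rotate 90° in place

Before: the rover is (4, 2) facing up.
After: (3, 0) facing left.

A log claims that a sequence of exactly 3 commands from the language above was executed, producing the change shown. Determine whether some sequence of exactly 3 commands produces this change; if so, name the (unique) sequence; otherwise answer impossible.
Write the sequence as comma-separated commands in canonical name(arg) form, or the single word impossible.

key: back(4) runs into the grid edge before its full distance
from: (4, 2) facing up
1. back(4) → (4, 0) facing up
2. turn(left) → (4, 0) facing left
3. move(1) → (3, 0) facing left
all 64 alternatives checked — unique.

back(4), turn(left), move(1)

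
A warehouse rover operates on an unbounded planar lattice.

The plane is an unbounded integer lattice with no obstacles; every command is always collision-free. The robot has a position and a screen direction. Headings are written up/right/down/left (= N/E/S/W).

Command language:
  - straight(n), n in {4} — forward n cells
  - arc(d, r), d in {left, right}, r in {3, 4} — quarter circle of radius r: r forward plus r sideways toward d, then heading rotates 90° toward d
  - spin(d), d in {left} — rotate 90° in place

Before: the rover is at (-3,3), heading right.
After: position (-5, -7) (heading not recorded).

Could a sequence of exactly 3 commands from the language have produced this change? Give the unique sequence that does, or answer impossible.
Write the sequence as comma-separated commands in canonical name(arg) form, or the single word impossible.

key: running arc(left, 3) before arc(right, 4) would end elsewhere — order is forced
begin: at (-3,3), heading right
1. arc(right, 4) → at (1,-1), heading down
2. arc(right, 3) → at (-2,-4), heading left
3. arc(left, 3) → at (-5,-7), heading down
uniquely the one of 216 3-step routes that fits.

arc(right, 4), arc(right, 3), arc(left, 3)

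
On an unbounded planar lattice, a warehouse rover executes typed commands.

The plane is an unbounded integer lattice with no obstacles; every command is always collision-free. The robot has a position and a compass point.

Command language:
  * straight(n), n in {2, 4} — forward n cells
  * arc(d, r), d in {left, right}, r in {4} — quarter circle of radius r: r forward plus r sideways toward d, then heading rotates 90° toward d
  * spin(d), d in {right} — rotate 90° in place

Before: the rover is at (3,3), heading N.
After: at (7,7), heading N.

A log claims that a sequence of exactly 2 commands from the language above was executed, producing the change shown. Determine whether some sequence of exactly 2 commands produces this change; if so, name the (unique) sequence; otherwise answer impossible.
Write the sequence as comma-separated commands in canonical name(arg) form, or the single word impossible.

spin(right), arc(left, 4)

key: running arc(left, 4) before spin(right) would end elsewhere — order is forced
initial: at (3,3), heading N
step 1 (spin(right)): at (3,3), heading E
step 2 (arc(left, 4)): at (7,7), heading N
no rival 2-sequence matches.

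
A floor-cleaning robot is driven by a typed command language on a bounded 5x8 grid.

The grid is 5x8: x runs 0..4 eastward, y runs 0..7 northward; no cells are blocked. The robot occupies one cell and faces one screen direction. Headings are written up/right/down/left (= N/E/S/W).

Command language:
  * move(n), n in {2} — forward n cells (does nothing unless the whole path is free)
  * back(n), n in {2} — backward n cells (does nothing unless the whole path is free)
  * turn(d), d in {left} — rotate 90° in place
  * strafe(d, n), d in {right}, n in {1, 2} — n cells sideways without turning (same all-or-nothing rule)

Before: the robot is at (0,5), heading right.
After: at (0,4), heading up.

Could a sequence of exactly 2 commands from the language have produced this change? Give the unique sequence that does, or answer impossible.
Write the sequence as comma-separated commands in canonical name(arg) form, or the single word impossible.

strafe(right, 1), turn(left)

key: position moved to (0,4) AND the heading swung to N — translation plus rotation needed
from: at (0,5), heading right
1. strafe(right, 1) → at (0,4), heading right
2. turn(left) → at (0,4), heading up
uniquely the one of 25 2-step routes that fits.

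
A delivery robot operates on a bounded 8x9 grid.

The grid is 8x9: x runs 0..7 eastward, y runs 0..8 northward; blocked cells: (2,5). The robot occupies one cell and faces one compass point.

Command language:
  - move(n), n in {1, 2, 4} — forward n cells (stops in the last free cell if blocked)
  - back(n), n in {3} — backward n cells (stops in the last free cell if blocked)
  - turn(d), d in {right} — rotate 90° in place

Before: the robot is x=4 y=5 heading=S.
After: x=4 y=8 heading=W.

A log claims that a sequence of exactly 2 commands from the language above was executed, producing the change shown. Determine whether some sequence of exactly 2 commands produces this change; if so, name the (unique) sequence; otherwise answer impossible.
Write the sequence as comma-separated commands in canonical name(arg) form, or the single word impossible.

key: order matters: swapping back(3) and turn(right) lands elsewhere
from: x=4 y=5 heading=S
1. back(3) → x=4 y=8 heading=S
2. turn(right) → x=4 y=8 heading=W
no rival 2-sequence matches.

back(3), turn(right)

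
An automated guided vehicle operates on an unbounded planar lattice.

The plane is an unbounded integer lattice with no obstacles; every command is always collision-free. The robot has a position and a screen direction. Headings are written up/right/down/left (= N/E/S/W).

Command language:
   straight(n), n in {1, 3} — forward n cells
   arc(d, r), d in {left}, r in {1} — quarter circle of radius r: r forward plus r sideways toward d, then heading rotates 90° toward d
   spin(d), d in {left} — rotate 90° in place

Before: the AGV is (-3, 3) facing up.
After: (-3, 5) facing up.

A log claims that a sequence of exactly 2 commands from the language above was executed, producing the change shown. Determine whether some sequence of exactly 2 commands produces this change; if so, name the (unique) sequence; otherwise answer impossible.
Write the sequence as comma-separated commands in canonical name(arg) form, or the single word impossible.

key: still facing N at the end — nothing in the sequence rotates
start: (-3, 3) facing up
1. straight(1) → (-3, 4) facing up
2. straight(1) → (-3, 5) facing up
all 16 alternatives checked — unique.

straight(1), straight(1)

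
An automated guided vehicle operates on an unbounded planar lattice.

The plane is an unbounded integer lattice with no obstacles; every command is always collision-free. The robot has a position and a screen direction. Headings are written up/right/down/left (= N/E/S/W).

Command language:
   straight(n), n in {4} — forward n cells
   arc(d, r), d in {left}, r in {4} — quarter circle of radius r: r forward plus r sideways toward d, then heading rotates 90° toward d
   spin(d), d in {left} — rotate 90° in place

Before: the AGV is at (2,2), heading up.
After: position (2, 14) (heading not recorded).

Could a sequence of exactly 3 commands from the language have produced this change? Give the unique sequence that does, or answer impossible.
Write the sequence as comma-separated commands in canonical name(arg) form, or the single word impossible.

straight(4), straight(4), straight(4)

t0: at (2,2), heading up
1. straight(4) → at (2,6), heading up
2. straight(4) → at (2,10), heading up
3. straight(4) → at (2,14), heading up
all 27 alternatives checked — unique.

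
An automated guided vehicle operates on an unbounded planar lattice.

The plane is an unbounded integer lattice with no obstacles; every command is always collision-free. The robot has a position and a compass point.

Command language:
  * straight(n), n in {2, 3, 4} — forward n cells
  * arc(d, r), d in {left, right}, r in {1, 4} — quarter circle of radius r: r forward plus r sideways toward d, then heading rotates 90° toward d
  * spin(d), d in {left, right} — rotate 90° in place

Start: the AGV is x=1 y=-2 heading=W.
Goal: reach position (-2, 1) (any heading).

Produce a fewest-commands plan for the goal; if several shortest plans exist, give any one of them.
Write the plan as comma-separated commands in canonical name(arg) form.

begin: x=1 y=-2 heading=W
step 1 (straight(2)): x=-1 y=-2 heading=W
step 2 (arc(right, 1)): x=-2 y=-1 heading=N
step 3 (straight(2)): x=-2 y=1 heading=N
minimal: 3 command(s), checked below 3.

straight(2), arc(right, 1), straight(2)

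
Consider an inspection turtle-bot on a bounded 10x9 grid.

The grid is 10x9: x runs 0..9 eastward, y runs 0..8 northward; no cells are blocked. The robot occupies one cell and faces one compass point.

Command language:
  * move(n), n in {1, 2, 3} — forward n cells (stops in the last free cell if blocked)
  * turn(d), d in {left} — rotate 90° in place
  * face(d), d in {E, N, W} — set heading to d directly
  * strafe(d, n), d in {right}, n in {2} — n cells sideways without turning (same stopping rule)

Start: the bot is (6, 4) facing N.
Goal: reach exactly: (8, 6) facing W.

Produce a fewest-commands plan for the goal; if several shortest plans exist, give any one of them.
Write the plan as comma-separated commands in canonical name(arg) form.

move(2), strafe(right, 2), turn(left)

from: (6, 4) facing N
1. move(2) → (6, 6) facing N
2. strafe(right, 2) → (8, 6) facing N
3. turn(left) → (8, 6) facing W
shorter routes all fall short; 3 is best.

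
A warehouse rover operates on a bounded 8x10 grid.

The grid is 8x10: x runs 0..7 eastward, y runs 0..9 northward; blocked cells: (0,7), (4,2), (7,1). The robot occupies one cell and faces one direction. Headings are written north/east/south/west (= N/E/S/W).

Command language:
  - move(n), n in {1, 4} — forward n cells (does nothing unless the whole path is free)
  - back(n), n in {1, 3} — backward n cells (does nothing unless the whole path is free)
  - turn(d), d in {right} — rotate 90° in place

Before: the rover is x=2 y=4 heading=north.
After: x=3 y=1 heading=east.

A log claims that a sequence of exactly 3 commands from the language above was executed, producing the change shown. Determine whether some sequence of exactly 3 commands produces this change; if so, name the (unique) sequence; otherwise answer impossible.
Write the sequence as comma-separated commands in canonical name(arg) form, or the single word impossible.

back(3), turn(right), move(1)

key: cell and facing (now E) both changed — the 3 commands mix motion and turning
t0: x=2 y=4 heading=north
step 1 (back(3)): x=2 y=1 heading=north
step 2 (turn(right)): x=2 y=1 heading=east
step 3 (move(1)): x=3 y=1 heading=east
no rival 3-sequence matches.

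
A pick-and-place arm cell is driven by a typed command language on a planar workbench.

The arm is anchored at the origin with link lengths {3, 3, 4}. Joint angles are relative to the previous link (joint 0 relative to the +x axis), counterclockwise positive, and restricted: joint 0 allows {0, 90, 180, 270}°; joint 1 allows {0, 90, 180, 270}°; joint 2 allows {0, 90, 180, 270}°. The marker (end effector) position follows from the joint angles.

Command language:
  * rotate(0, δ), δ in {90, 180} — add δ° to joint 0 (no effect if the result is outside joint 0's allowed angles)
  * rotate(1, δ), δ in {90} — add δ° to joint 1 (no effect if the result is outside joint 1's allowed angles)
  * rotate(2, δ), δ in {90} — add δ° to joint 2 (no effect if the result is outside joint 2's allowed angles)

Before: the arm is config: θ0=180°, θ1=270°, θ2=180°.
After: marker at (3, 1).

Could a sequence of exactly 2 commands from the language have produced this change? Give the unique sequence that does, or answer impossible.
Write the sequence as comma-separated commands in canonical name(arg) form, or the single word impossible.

rotate(0, 90), rotate(0, 90)

start: config: θ0=180°, θ1=270°, θ2=180°
1. rotate(0, 90) → config: θ0=270°, θ1=270°, θ2=180°
2. rotate(0, 90) → config: θ0=0°, θ1=270°, θ2=180°
all 16 alternatives checked — unique.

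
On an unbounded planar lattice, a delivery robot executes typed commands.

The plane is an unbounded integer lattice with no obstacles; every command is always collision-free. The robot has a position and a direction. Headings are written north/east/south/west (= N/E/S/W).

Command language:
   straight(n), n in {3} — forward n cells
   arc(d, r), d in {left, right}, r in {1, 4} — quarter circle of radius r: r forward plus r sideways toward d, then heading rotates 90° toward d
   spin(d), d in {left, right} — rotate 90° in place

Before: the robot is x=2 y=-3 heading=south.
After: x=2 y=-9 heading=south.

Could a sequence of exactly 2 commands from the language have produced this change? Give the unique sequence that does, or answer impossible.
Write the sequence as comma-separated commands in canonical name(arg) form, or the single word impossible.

straight(3), straight(3)

key: heading stays S — no command in the sequence turns
start: x=2 y=-3 heading=south
t=1 straight(3) ⇒ x=2 y=-6 heading=south
t=2 straight(3) ⇒ x=2 y=-9 heading=south
no other 2-command option fits: unique.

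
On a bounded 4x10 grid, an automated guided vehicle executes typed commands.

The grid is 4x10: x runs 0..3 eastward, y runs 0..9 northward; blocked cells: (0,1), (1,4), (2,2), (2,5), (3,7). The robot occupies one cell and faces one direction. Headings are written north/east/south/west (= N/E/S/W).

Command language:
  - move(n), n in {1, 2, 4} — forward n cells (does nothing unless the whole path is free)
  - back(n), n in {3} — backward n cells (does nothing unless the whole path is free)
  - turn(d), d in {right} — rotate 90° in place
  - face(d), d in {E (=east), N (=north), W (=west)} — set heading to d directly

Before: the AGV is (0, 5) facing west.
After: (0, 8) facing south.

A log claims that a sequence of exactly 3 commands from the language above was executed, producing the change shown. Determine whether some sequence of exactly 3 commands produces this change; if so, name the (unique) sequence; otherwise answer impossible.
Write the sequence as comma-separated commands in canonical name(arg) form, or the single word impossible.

key: position moved to (0,8) AND the heading swung to S — translation plus rotation needed
initial: (0, 5) facing west
1. face(E) → (0, 5) facing east
2. turn(right) → (0, 5) facing south
3. back(3) → (0, 8) facing south
no other 3-command option fits: unique.

face(E), turn(right), back(3)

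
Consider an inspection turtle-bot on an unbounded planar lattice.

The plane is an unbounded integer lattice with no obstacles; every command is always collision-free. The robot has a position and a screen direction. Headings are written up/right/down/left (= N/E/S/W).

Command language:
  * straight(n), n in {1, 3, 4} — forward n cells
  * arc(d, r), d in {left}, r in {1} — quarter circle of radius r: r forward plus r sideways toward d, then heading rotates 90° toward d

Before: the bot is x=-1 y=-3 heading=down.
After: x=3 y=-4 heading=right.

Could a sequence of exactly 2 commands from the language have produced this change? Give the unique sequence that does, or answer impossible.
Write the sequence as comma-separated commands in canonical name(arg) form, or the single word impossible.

key: position moved to (3,-4) AND the heading swung to E — translation plus rotation needed
t0: x=-1 y=-3 heading=down
1. arc(left, 1) → x=0 y=-4 heading=right
2. straight(3) → x=3 y=-4 heading=right
uniquely the one of 16 2-step routes that fits.

arc(left, 1), straight(3)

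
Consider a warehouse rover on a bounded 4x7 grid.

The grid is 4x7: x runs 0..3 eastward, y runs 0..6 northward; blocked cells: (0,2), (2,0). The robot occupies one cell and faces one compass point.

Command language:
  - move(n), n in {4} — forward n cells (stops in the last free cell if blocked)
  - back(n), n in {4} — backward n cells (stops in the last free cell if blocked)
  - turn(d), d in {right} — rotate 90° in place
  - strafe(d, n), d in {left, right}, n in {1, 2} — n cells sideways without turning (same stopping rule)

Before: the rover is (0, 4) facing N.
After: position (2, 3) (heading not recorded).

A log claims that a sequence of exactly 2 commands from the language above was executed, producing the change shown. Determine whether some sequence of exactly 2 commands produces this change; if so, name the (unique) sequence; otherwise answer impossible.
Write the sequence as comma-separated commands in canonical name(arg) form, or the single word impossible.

back(4), strafe(right, 2)

key: running strafe(right, 2) before back(4) would end elsewhere — order is forced
start: (0, 4) facing N
t=1 back(4) ⇒ (0, 3) facing N
t=2 strafe(right, 2) ⇒ (2, 3) facing N
uniquely the one of 49 2-step routes that fits.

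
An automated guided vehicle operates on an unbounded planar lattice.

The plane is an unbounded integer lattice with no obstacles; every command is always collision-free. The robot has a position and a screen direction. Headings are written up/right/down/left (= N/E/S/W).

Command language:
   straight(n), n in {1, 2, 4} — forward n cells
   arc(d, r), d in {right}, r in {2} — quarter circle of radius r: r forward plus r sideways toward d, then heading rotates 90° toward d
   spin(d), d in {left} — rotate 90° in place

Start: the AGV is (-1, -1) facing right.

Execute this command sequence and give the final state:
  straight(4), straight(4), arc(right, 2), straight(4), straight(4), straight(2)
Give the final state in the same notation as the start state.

begin: (-1, -1) facing right
1. straight(4) → (3, -1) facing right
2. straight(4) → (7, -1) facing right
3. arc(right, 2) → (9, -3) facing down
4. straight(4) → (9, -7) facing down
5. straight(4) → (9, -11) facing down
6. straight(2) → (9, -13) facing down

(9, -13) facing down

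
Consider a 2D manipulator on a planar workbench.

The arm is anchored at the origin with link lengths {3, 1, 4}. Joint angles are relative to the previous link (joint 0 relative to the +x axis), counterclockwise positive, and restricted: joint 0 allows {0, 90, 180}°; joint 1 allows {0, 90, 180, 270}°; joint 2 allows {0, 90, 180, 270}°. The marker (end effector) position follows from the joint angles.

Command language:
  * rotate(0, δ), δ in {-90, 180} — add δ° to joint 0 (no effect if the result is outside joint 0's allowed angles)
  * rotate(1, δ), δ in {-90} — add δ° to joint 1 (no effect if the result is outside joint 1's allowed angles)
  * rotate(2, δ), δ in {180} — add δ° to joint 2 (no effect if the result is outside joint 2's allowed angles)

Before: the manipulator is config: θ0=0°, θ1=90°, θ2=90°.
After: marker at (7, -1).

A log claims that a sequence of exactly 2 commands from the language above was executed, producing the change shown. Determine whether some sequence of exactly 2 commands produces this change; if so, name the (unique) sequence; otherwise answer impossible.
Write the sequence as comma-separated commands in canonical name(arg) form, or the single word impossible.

from: config: θ0=0°, θ1=90°, θ2=90°
1. rotate(1, -90) → config: θ0=0°, θ1=0°, θ2=90°
2. rotate(1, -90) → config: θ0=0°, θ1=270°, θ2=90°
uniquely the one of 16 2-step routes that fits.

rotate(1, -90), rotate(1, -90)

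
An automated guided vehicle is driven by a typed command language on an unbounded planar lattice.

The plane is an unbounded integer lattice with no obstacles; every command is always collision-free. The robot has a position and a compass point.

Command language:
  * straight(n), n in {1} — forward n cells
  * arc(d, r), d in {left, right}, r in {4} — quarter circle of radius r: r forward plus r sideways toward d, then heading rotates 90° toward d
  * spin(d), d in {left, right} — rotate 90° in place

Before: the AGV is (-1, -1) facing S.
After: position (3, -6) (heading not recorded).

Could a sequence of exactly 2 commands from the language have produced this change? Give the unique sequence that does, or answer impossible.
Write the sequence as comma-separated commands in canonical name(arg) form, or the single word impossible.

key: running arc(left, 4) before straight(1) would end elsewhere — order is forced
begin: (-1, -1) facing S
1. straight(1) → (-1, -2) facing S
2. arc(left, 4) → (3, -6) facing E
all 25 alternatives checked — unique.

straight(1), arc(left, 4)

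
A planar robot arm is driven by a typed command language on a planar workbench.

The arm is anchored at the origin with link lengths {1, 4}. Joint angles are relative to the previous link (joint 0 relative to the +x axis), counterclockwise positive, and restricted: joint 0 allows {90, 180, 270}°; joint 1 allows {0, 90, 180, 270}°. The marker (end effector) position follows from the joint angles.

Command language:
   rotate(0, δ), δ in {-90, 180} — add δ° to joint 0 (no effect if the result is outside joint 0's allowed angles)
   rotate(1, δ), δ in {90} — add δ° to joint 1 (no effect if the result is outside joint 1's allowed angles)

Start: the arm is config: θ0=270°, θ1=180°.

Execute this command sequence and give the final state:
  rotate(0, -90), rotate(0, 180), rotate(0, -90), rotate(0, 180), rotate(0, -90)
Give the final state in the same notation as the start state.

config: θ0=180°, θ1=180°

from: config: θ0=270°, θ1=180°
t=1 rotate(0, -90) ⇒ config: θ0=180°, θ1=180°
t=2 rotate(0, 180) ⇒ config: θ0=180°, θ1=180°
t=3 rotate(0, -90) ⇒ config: θ0=90°, θ1=180°
t=4 rotate(0, 180) ⇒ config: θ0=270°, θ1=180°
t=5 rotate(0, -90) ⇒ config: θ0=180°, θ1=180°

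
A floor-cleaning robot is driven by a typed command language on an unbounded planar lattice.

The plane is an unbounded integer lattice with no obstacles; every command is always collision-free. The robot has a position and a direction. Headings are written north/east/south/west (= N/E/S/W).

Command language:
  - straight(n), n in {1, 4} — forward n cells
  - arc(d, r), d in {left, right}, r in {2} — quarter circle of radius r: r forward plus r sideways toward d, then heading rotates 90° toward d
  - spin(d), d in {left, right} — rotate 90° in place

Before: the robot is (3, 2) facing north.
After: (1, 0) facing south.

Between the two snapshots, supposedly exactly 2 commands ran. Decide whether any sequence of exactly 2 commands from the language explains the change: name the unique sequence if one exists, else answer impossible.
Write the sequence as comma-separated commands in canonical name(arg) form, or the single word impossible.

spin(left), arc(left, 2)

key: cell and facing (now S) both changed — the 2 commands mix motion and turning
from: (3, 2) facing north
t=1 spin(left) ⇒ (3, 2) facing west
t=2 arc(left, 2) ⇒ (1, 0) facing south
all 36 alternatives checked — unique.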